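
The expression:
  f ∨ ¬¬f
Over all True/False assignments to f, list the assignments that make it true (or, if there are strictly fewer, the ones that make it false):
is true only for:
  f=True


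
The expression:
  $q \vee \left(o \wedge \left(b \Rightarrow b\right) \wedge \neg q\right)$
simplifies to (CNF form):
$o \vee q$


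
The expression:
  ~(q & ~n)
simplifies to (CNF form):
n | ~q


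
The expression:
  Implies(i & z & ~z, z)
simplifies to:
True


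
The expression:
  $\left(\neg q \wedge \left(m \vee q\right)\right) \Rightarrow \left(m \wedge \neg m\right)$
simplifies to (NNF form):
$q \vee \neg m$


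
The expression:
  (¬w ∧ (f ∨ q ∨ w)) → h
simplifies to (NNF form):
h ∨ w ∨ (¬f ∧ ¬q)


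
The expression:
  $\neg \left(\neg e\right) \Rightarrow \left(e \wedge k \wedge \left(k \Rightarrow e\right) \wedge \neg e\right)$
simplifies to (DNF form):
$\neg e$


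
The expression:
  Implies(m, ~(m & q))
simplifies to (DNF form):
~m | ~q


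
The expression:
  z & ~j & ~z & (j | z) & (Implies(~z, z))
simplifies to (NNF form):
False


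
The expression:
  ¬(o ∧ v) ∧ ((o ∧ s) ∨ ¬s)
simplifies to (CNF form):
(o ∨ ¬s) ∧ (¬o ∨ ¬v)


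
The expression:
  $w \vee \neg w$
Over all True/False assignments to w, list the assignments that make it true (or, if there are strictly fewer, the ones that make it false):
is always true.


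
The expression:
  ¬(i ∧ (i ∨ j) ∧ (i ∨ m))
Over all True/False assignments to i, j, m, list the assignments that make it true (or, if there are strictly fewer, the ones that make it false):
is true only for:
  i=False, j=False, m=False;
  i=False, j=False, m=True;
  i=False, j=True, m=False;
  i=False, j=True, m=True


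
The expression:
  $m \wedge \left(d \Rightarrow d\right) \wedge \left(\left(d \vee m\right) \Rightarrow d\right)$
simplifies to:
$d \wedge m$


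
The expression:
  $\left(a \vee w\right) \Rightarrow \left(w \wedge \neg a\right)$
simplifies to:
$\neg a$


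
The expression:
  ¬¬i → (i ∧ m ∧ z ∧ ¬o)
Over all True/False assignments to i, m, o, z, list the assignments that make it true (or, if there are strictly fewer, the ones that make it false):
is false only for:
  i=True, m=False, o=False, z=False;
  i=True, m=False, o=False, z=True;
  i=True, m=False, o=True, z=False;
  i=True, m=False, o=True, z=True;
  i=True, m=True, o=False, z=False;
  i=True, m=True, o=True, z=False;
  i=True, m=True, o=True, z=True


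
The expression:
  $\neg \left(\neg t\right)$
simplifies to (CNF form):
$t$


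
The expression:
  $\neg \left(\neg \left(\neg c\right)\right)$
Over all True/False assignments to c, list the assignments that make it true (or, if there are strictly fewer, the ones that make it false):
is true only for:
  c=False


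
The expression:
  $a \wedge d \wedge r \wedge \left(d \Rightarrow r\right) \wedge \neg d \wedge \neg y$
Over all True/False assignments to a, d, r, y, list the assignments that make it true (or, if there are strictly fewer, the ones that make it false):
is never true.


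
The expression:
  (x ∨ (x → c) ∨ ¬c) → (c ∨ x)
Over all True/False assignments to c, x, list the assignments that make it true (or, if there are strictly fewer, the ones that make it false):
is false only for:
  c=False, x=False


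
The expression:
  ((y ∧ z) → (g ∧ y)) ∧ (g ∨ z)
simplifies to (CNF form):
(g ∨ z) ∧ (g ∨ ¬y)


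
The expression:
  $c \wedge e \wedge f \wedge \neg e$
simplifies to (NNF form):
$\text{False}$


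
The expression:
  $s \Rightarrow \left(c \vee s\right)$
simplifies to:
$\text{True}$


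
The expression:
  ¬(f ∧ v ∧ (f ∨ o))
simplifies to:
¬f ∨ ¬v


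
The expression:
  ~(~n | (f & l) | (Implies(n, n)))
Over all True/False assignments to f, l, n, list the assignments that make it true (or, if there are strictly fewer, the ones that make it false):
is never true.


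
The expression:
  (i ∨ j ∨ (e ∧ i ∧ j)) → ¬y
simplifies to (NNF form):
(¬i ∧ ¬j) ∨ ¬y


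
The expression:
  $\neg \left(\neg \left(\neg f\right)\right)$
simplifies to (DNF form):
$\neg f$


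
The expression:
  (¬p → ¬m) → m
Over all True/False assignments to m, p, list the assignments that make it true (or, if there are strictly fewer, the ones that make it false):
is true only for:
  m=True, p=False;
  m=True, p=True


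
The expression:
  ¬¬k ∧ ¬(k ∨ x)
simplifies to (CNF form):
False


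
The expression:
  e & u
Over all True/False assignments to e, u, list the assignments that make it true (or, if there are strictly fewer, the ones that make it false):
is true only for:
  e=True, u=True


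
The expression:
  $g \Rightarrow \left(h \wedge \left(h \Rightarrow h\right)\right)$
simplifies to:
$h \vee \neg g$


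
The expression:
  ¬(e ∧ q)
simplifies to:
¬e ∨ ¬q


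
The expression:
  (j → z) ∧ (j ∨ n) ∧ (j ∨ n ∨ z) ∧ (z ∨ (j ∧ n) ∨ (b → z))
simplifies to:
(j ∨ n) ∧ (z ∨ ¬b) ∧ (z ∨ ¬j)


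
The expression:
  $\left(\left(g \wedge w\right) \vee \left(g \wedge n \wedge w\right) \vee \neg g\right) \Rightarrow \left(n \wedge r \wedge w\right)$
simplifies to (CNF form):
$\left(g \vee w\right) \wedge \left(n \vee \neg w\right) \wedge \left(r \vee \neg w\right)$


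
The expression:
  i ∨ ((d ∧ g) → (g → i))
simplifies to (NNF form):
i ∨ ¬d ∨ ¬g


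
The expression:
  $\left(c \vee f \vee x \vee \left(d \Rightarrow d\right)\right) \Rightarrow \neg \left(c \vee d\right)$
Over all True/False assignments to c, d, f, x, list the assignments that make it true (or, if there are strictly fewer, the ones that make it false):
is true only for:
  c=False, d=False, f=False, x=False;
  c=False, d=False, f=False, x=True;
  c=False, d=False, f=True, x=False;
  c=False, d=False, f=True, x=True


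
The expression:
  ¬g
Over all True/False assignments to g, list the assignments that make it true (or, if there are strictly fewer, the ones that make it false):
is true only for:
  g=False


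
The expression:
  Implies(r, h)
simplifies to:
h | ~r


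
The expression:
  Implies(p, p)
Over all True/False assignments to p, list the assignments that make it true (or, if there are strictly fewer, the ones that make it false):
is always true.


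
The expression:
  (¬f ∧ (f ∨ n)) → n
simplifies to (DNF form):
True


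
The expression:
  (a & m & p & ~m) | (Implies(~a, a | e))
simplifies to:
a | e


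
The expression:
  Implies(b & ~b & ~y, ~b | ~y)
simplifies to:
True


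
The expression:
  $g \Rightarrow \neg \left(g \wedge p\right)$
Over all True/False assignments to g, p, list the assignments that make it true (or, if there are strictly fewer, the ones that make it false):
is false only for:
  g=True, p=True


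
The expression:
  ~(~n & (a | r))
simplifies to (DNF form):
n | (~a & ~r)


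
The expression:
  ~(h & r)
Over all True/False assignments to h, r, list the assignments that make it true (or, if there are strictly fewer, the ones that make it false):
is false only for:
  h=True, r=True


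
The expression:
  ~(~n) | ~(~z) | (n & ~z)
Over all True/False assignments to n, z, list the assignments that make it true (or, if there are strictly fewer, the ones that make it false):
is false only for:
  n=False, z=False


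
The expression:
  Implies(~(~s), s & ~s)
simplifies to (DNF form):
~s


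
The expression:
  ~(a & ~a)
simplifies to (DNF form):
True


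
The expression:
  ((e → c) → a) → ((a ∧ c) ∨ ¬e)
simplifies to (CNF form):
c ∨ ¬e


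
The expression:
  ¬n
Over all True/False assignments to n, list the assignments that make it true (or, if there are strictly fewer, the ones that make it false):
is true only for:
  n=False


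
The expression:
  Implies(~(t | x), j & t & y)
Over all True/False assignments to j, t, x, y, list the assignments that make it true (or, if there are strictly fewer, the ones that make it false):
is false only for:
  j=False, t=False, x=False, y=False;
  j=False, t=False, x=False, y=True;
  j=True, t=False, x=False, y=False;
  j=True, t=False, x=False, y=True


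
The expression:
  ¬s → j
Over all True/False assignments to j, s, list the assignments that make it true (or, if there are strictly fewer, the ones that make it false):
is false only for:
  j=False, s=False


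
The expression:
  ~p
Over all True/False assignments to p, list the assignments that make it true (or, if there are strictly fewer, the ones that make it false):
is true only for:
  p=False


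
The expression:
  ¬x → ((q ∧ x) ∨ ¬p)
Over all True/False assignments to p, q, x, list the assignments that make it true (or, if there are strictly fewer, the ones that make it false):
is false only for:
  p=True, q=False, x=False;
  p=True, q=True, x=False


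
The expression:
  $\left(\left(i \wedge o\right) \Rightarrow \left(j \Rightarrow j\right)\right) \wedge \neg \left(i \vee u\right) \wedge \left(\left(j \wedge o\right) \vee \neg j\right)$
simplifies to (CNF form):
$\neg i \wedge \neg u \wedge \left(o \vee \neg j\right)$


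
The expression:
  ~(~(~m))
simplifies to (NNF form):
~m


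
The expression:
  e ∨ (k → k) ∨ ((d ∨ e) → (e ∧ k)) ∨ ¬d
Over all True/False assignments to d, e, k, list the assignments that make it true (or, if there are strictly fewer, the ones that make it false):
is always true.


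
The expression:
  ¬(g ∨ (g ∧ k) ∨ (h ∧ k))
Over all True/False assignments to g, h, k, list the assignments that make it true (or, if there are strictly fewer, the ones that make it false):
is true only for:
  g=False, h=False, k=False;
  g=False, h=False, k=True;
  g=False, h=True, k=False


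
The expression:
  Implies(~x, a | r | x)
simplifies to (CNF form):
a | r | x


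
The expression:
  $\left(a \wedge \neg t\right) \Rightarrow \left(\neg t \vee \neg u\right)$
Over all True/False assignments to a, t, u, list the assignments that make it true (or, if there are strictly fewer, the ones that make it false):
is always true.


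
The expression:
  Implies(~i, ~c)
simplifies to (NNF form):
i | ~c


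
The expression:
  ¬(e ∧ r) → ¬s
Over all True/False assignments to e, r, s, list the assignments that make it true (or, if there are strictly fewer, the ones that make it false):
is false only for:
  e=False, r=False, s=True;
  e=False, r=True, s=True;
  e=True, r=False, s=True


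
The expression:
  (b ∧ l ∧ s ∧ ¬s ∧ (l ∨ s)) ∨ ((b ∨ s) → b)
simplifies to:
b ∨ ¬s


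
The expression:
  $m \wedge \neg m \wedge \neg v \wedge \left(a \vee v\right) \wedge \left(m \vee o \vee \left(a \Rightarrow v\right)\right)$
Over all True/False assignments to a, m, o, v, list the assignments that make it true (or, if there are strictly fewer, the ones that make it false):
is never true.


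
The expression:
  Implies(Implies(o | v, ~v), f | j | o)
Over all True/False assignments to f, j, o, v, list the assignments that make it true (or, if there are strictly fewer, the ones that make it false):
is false only for:
  f=False, j=False, o=False, v=False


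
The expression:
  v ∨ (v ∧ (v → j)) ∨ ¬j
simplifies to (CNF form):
v ∨ ¬j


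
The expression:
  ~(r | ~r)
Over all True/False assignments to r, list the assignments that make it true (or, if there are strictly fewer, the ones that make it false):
is never true.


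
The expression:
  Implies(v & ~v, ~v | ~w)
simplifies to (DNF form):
True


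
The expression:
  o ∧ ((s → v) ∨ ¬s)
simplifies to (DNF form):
(o ∧ v) ∨ (o ∧ ¬s)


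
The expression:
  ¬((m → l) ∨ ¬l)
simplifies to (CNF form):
False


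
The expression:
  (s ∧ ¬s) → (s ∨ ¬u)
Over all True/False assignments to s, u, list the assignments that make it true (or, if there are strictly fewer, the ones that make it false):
is always true.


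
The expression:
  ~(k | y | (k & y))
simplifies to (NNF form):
~k & ~y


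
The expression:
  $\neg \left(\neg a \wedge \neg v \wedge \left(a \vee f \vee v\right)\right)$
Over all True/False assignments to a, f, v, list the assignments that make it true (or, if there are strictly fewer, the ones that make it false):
is false only for:
  a=False, f=True, v=False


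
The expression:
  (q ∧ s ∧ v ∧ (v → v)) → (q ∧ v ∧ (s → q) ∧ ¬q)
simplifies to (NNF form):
¬q ∨ ¬s ∨ ¬v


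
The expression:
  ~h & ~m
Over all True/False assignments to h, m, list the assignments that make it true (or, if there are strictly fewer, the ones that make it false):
is true only for:
  h=False, m=False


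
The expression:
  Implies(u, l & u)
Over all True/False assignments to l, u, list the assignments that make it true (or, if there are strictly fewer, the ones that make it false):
is false only for:
  l=False, u=True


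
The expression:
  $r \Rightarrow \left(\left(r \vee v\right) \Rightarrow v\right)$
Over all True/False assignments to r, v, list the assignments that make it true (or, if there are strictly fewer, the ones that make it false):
is false only for:
  r=True, v=False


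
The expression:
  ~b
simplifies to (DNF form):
~b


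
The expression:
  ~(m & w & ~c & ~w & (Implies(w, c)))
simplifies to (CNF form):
True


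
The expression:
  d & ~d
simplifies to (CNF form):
False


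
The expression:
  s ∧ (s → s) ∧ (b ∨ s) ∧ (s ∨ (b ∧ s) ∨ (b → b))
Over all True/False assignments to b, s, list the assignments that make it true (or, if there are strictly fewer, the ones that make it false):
is true only for:
  b=False, s=True;
  b=True, s=True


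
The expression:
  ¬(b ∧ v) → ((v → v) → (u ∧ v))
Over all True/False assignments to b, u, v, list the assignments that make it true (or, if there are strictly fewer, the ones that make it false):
is true only for:
  b=False, u=True, v=True;
  b=True, u=False, v=True;
  b=True, u=True, v=True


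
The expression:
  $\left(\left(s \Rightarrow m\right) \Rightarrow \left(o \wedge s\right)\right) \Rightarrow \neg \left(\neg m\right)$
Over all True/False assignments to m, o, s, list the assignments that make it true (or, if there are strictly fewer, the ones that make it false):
is false only for:
  m=False, o=False, s=True;
  m=False, o=True, s=True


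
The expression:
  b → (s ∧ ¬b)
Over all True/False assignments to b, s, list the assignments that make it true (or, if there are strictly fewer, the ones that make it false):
is true only for:
  b=False, s=False;
  b=False, s=True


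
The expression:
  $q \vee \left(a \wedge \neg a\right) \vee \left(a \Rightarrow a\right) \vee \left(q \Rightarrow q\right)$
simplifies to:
$\text{True}$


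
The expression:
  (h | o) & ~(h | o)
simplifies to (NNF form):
False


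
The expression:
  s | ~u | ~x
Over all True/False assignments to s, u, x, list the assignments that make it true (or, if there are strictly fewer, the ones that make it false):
is false only for:
  s=False, u=True, x=True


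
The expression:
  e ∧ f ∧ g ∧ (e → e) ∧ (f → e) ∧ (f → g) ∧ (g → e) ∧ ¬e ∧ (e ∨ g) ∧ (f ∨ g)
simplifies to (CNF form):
False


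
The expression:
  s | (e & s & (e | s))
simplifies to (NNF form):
s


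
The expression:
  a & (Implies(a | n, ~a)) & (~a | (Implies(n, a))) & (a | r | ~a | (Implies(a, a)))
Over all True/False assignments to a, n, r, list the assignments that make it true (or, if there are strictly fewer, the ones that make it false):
is never true.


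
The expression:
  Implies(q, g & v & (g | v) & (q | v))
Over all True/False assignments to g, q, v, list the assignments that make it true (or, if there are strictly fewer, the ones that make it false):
is false only for:
  g=False, q=True, v=False;
  g=False, q=True, v=True;
  g=True, q=True, v=False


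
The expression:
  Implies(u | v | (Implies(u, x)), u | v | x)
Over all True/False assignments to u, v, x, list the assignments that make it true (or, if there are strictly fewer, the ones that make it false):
is false only for:
  u=False, v=False, x=False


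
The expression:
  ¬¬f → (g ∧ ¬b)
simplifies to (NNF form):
(g ∧ ¬b) ∨ ¬f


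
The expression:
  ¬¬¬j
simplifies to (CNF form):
¬j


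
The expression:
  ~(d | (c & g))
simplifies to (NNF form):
~d & (~c | ~g)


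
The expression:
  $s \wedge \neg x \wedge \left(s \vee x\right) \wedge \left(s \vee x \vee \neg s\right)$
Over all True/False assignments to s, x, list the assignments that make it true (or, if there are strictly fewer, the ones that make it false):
is true only for:
  s=True, x=False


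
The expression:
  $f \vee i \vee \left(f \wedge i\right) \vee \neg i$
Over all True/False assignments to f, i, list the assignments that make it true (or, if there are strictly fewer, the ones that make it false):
is always true.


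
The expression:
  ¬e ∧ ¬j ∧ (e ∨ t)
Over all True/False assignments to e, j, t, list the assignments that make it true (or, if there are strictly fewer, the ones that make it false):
is true only for:
  e=False, j=False, t=True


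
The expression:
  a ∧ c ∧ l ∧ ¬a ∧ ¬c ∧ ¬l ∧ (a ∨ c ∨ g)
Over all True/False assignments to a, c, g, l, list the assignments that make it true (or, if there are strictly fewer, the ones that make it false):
is never true.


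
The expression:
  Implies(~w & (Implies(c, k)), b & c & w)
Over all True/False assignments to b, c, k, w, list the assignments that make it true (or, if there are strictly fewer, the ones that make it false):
is false only for:
  b=False, c=False, k=False, w=False;
  b=False, c=False, k=True, w=False;
  b=False, c=True, k=True, w=False;
  b=True, c=False, k=False, w=False;
  b=True, c=False, k=True, w=False;
  b=True, c=True, k=True, w=False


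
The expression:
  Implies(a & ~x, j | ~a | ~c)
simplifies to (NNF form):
j | x | ~a | ~c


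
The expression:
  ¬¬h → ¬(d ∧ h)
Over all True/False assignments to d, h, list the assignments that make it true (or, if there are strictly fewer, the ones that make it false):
is false only for:
  d=True, h=True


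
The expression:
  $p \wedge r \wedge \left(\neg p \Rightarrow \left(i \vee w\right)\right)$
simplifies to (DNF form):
$p \wedge r$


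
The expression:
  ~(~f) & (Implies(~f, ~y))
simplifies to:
f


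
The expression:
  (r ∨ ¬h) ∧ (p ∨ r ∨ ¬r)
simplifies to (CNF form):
r ∨ ¬h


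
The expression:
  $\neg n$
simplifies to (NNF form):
$\neg n$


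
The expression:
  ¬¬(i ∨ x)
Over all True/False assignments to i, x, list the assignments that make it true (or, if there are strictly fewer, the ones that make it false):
is false only for:
  i=False, x=False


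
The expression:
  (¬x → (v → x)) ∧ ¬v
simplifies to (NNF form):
¬v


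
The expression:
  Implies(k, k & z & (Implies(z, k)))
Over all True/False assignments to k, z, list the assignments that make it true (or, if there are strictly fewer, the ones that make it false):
is false only for:
  k=True, z=False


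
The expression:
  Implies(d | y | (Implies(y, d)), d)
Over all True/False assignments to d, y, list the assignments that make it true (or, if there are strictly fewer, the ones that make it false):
is true only for:
  d=True, y=False;
  d=True, y=True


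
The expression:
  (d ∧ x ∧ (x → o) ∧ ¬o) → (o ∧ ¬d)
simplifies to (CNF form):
True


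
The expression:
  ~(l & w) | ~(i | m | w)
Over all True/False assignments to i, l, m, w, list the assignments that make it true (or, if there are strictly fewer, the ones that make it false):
is false only for:
  i=False, l=True, m=False, w=True;
  i=False, l=True, m=True, w=True;
  i=True, l=True, m=False, w=True;
  i=True, l=True, m=True, w=True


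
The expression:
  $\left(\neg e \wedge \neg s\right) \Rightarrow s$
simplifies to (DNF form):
$e \vee s$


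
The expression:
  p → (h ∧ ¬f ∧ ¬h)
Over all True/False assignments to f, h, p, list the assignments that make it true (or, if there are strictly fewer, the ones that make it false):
is true only for:
  f=False, h=False, p=False;
  f=False, h=True, p=False;
  f=True, h=False, p=False;
  f=True, h=True, p=False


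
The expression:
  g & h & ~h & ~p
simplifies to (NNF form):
False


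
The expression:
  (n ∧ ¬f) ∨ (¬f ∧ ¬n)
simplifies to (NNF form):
¬f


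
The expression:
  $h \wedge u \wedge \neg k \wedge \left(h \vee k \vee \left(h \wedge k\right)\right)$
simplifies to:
$h \wedge u \wedge \neg k$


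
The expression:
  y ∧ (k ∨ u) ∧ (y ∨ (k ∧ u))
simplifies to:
y ∧ (k ∨ u)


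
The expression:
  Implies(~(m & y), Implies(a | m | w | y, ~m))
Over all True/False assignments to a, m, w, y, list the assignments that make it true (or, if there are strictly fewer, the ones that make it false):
is false only for:
  a=False, m=True, w=False, y=False;
  a=False, m=True, w=True, y=False;
  a=True, m=True, w=False, y=False;
  a=True, m=True, w=True, y=False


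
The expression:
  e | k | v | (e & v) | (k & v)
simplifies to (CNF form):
e | k | v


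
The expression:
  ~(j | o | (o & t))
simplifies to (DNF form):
~j & ~o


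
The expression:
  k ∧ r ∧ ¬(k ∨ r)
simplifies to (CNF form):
False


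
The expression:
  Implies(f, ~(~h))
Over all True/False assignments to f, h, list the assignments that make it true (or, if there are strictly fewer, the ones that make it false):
is false only for:
  f=True, h=False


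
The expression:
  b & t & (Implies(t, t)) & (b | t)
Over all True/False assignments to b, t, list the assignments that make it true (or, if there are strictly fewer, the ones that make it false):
is true only for:
  b=True, t=True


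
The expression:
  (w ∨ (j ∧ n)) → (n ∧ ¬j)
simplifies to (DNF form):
(n ∧ ¬j) ∨ (¬n ∧ ¬w)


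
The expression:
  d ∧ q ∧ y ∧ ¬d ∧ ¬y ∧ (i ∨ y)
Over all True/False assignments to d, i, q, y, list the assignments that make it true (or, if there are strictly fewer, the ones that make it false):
is never true.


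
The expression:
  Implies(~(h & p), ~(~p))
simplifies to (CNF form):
p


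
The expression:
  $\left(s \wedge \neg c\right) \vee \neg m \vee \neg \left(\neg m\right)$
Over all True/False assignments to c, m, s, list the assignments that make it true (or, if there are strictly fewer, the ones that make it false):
is always true.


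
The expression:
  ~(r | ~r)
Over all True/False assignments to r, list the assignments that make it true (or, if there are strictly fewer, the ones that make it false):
is never true.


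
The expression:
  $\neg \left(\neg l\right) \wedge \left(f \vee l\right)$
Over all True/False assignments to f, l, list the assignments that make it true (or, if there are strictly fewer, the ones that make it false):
is true only for:
  f=False, l=True;
  f=True, l=True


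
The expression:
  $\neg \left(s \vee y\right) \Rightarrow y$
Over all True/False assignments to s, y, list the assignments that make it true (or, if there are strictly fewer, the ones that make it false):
is false only for:
  s=False, y=False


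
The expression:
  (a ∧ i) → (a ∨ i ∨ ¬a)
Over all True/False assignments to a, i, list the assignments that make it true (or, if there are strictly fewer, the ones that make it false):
is always true.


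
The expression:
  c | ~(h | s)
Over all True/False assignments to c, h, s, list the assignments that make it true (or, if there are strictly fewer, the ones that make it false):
is false only for:
  c=False, h=False, s=True;
  c=False, h=True, s=False;
  c=False, h=True, s=True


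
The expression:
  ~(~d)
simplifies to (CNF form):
d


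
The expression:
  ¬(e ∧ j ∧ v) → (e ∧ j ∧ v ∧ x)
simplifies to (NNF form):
e ∧ j ∧ v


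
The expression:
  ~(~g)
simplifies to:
g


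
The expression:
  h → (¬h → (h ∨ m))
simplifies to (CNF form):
True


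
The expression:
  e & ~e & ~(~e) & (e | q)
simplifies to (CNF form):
False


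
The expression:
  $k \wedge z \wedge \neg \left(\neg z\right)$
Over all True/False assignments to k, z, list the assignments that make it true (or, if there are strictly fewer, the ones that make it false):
is true only for:
  k=True, z=True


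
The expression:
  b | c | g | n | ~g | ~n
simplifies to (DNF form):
True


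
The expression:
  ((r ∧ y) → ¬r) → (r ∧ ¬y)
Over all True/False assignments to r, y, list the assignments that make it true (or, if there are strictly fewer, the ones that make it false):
is true only for:
  r=True, y=False;
  r=True, y=True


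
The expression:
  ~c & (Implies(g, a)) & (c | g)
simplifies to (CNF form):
a & g & ~c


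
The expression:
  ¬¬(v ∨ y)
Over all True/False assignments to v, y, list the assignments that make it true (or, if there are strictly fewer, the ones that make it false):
is false only for:
  v=False, y=False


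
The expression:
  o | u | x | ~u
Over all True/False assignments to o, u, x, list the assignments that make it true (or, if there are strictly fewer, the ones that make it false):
is always true.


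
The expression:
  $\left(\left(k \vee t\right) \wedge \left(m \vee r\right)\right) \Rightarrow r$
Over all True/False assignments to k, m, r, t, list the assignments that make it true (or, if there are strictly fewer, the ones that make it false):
is false only for:
  k=False, m=True, r=False, t=True;
  k=True, m=True, r=False, t=False;
  k=True, m=True, r=False, t=True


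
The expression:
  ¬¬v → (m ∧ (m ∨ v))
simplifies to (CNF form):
m ∨ ¬v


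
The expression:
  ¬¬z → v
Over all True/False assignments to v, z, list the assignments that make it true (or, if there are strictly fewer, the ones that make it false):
is false only for:
  v=False, z=True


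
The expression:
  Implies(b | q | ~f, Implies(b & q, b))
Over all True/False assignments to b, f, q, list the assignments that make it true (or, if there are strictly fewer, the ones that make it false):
is always true.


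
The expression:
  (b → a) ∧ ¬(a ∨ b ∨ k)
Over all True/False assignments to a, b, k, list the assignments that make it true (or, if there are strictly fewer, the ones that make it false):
is true only for:
  a=False, b=False, k=False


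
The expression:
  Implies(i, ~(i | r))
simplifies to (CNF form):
~i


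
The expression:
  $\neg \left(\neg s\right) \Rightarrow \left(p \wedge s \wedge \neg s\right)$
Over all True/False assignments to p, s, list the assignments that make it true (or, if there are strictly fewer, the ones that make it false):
is true only for:
  p=False, s=False;
  p=True, s=False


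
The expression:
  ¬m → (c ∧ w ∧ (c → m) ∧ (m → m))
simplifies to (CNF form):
m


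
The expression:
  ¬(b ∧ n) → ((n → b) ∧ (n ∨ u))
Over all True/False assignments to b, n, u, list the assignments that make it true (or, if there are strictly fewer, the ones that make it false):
is true only for:
  b=False, n=False, u=True;
  b=True, n=False, u=True;
  b=True, n=True, u=False;
  b=True, n=True, u=True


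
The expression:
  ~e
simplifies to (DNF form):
~e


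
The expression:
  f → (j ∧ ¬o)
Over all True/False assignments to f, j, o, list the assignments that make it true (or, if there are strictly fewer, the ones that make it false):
is false only for:
  f=True, j=False, o=False;
  f=True, j=False, o=True;
  f=True, j=True, o=True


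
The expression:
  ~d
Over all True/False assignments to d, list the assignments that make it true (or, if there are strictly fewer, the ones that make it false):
is true only for:
  d=False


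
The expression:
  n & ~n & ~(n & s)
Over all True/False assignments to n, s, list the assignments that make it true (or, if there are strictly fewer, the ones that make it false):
is never true.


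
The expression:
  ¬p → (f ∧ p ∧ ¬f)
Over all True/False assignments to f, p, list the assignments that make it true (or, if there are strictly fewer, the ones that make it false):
is true only for:
  f=False, p=True;
  f=True, p=True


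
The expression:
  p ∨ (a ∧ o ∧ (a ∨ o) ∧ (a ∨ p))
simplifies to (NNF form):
p ∨ (a ∧ o)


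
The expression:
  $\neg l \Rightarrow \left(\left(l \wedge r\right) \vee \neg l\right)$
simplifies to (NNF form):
$\text{True}$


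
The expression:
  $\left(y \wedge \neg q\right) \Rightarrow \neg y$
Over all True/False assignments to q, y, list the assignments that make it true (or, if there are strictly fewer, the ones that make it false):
is false only for:
  q=False, y=True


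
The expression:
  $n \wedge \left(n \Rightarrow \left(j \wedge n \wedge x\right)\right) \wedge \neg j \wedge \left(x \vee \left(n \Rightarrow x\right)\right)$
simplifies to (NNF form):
$\text{False}$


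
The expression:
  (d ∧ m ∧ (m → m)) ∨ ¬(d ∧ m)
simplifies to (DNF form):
True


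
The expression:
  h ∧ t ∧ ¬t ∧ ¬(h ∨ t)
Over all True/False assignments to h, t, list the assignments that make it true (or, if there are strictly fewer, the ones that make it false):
is never true.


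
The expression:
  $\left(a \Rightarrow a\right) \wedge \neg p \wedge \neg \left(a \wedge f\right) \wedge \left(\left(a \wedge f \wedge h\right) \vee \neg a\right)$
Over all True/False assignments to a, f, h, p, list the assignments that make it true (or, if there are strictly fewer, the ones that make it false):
is true only for:
  a=False, f=False, h=False, p=False;
  a=False, f=False, h=True, p=False;
  a=False, f=True, h=False, p=False;
  a=False, f=True, h=True, p=False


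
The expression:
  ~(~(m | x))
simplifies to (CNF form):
m | x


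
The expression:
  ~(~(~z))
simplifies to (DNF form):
~z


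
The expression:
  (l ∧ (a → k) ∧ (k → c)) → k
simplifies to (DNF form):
a ∨ k ∨ ¬l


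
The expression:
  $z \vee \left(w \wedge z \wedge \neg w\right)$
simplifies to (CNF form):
$z$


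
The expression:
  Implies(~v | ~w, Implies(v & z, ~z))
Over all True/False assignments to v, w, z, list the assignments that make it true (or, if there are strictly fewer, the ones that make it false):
is false only for:
  v=True, w=False, z=True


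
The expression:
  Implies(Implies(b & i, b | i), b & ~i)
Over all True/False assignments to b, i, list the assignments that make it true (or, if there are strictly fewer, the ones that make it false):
is true only for:
  b=True, i=False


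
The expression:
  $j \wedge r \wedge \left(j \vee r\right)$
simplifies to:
$j \wedge r$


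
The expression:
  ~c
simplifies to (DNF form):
~c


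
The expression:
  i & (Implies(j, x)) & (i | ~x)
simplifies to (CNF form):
i & (x | ~j)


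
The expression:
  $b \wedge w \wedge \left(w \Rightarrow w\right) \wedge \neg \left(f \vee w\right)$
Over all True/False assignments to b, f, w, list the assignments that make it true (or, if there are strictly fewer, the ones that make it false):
is never true.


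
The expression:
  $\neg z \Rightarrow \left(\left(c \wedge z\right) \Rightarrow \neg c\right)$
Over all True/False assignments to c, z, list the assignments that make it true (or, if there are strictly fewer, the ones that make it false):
is always true.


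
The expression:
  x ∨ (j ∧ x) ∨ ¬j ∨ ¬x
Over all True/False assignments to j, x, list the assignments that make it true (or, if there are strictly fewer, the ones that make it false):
is always true.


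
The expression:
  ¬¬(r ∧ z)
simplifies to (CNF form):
r ∧ z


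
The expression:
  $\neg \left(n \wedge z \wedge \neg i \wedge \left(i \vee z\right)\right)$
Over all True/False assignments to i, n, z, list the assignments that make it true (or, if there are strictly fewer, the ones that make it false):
is false only for:
  i=False, n=True, z=True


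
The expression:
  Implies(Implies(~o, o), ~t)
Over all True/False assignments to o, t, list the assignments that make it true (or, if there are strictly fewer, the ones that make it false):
is false only for:
  o=True, t=True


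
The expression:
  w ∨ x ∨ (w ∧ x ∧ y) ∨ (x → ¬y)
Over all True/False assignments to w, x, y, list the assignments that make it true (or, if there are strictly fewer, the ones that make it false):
is always true.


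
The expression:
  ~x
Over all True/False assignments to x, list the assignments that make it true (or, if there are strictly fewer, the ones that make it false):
is true only for:
  x=False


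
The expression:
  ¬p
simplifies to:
¬p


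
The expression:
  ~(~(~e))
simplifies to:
~e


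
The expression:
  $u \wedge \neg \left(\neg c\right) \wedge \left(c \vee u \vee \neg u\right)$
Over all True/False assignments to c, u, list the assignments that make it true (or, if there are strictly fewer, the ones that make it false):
is true only for:
  c=True, u=True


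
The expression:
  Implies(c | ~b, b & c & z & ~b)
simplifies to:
b & ~c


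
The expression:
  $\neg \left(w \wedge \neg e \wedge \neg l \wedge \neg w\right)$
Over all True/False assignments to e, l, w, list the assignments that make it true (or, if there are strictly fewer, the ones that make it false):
is always true.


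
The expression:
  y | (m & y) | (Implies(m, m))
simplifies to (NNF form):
True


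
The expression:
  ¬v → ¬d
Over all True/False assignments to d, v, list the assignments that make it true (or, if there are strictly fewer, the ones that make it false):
is false only for:
  d=True, v=False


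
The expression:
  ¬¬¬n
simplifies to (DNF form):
¬n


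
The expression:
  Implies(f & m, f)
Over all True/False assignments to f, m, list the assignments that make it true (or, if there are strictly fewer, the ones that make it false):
is always true.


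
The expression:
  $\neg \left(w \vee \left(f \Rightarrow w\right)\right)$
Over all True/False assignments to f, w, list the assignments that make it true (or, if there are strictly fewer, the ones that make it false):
is true only for:
  f=True, w=False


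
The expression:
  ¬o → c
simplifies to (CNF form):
c ∨ o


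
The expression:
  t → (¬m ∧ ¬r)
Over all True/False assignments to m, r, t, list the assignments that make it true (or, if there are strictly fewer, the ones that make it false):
is false only for:
  m=False, r=True, t=True;
  m=True, r=False, t=True;
  m=True, r=True, t=True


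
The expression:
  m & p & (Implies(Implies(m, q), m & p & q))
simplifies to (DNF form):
m & p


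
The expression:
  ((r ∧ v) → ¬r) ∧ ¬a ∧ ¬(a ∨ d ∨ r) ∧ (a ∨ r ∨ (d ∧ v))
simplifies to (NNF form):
False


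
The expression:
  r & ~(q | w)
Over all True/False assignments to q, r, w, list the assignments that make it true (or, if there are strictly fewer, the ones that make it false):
is true only for:
  q=False, r=True, w=False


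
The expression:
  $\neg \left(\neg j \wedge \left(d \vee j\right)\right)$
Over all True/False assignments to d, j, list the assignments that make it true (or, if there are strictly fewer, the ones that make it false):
is false only for:
  d=True, j=False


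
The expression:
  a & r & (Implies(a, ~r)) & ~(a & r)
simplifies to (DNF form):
False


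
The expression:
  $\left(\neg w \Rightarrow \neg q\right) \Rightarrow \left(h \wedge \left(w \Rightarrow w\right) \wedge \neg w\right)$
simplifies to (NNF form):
$\neg w \wedge \left(h \vee q\right)$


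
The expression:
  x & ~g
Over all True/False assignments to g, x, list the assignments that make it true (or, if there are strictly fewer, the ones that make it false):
is true only for:
  g=False, x=True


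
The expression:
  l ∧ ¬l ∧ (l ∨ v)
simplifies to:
False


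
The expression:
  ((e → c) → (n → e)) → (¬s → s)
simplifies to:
s ∨ (n ∧ ¬e)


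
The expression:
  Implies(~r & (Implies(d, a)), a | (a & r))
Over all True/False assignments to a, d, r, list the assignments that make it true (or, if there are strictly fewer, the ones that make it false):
is false only for:
  a=False, d=False, r=False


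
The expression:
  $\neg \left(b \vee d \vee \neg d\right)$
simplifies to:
$\text{False}$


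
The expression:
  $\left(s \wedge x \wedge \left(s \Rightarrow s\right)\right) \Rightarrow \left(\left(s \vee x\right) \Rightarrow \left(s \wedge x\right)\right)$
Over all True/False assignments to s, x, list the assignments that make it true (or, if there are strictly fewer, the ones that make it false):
is always true.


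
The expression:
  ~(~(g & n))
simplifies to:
g & n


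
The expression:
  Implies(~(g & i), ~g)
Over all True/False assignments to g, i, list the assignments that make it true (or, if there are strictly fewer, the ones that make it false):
is false only for:
  g=True, i=False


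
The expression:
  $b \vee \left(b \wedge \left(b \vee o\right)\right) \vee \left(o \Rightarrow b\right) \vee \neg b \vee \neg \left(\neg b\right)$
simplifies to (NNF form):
$\text{True}$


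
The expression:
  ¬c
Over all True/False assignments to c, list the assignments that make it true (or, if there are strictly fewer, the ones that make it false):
is true only for:
  c=False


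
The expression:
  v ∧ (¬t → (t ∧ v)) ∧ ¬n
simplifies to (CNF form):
t ∧ v ∧ ¬n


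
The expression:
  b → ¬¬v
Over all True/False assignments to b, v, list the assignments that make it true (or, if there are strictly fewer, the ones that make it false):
is false only for:
  b=True, v=False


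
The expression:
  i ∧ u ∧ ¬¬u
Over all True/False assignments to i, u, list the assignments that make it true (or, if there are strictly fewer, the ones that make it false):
is true only for:
  i=True, u=True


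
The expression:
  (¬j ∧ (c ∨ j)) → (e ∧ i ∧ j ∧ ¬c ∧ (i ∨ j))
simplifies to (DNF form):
j ∨ ¬c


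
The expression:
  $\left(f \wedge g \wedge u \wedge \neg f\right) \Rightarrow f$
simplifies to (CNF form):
$\text{True}$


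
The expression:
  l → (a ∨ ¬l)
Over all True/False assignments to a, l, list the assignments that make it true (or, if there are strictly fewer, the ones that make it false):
is false only for:
  a=False, l=True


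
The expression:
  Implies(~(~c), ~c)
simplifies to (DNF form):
~c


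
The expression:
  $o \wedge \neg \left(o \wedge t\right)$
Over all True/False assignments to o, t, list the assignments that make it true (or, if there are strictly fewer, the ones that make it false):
is true only for:
  o=True, t=False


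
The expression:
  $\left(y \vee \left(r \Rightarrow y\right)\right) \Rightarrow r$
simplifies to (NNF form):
$r$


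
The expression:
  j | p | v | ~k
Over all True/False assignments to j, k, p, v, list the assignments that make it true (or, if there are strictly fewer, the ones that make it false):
is false only for:
  j=False, k=True, p=False, v=False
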